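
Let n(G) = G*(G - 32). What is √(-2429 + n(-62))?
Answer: √3399 ≈ 58.301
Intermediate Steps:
n(G) = G*(-32 + G)
√(-2429 + n(-62)) = √(-2429 - 62*(-32 - 62)) = √(-2429 - 62*(-94)) = √(-2429 + 5828) = √3399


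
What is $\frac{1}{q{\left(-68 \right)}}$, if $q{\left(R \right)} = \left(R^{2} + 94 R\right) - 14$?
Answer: $- \frac{1}{1782} \approx -0.00056117$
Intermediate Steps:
$q{\left(R \right)} = -14 + R^{2} + 94 R$
$\frac{1}{q{\left(-68 \right)}} = \frac{1}{-14 + \left(-68\right)^{2} + 94 \left(-68\right)} = \frac{1}{-14 + 4624 - 6392} = \frac{1}{-1782} = - \frac{1}{1782}$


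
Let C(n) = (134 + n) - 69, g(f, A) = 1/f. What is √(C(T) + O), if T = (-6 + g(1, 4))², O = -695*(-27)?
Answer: 3*√2095 ≈ 137.31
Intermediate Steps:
O = 18765
T = 25 (T = (-6 + 1/1)² = (-6 + 1)² = (-5)² = 25)
C(n) = 65 + n
√(C(T) + O) = √((65 + 25) + 18765) = √(90 + 18765) = √18855 = 3*√2095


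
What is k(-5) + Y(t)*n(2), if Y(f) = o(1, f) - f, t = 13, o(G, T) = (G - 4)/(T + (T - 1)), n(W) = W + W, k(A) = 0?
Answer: -1312/25 ≈ -52.480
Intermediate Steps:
n(W) = 2*W
o(G, T) = (-4 + G)/(-1 + 2*T) (o(G, T) = (-4 + G)/(T + (-1 + T)) = (-4 + G)/(-1 + 2*T))
Y(f) = -f - 3/(-1 + 2*f) (Y(f) = (-4 + 1)/(-1 + 2*f) - f = -3/(-1 + 2*f) - f = -f - 3/(-1 + 2*f))
k(-5) + Y(t)*n(2) = 0 + ((-3 + 13 - 2*13²)/(-1 + 2*13))*(2*2) = 0 + ((-3 + 13 - 2*169)/(-1 + 26))*4 = 0 + ((-3 + 13 - 338)/25)*4 = 0 + ((1/25)*(-328))*4 = 0 - 328/25*4 = 0 - 1312/25 = -1312/25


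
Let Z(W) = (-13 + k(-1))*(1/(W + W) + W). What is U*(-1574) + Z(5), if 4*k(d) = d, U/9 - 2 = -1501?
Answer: 849390657/40 ≈ 2.1235e+7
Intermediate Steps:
U = -13491 (U = 18 + 9*(-1501) = 18 - 13509 = -13491)
k(d) = d/4
Z(W) = -53*W/4 - 53/(8*W) (Z(W) = (-13 + (1/4)*(-1))*(1/(W + W) + W) = (-13 - 1/4)*(1/(2*W) + W) = -53*(1/(2*W) + W)/4 = -53*(W + 1/(2*W))/4 = -53*W/4 - 53/(8*W))
U*(-1574) + Z(5) = -13491*(-1574) + (53/8)*(-1 - 2*5**2)/5 = 21234834 + (53/8)*(1/5)*(-1 - 2*25) = 21234834 + (53/8)*(1/5)*(-1 - 50) = 21234834 + (53/8)*(1/5)*(-51) = 21234834 - 2703/40 = 849390657/40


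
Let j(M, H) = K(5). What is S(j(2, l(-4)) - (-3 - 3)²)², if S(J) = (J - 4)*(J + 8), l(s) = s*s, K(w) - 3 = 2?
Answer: 648025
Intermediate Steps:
K(w) = 5 (K(w) = 3 + 2 = 5)
l(s) = s²
j(M, H) = 5
S(J) = (-4 + J)*(8 + J)
S(j(2, l(-4)) - (-3 - 3)²)² = (-32 + (5 - (-3 - 3)²)² + 4*(5 - (-3 - 3)²))² = (-32 + (5 - 1*(-6)²)² + 4*(5 - 1*(-6)²))² = (-32 + (5 - 1*36)² + 4*(5 - 1*36))² = (-32 + (5 - 36)² + 4*(5 - 36))² = (-32 + (-31)² + 4*(-31))² = (-32 + 961 - 124)² = 805² = 648025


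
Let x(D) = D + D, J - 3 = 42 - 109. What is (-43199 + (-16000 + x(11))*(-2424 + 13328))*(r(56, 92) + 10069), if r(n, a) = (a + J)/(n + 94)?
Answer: -131604756326779/75 ≈ -1.7547e+12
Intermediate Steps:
J = -64 (J = 3 + (42 - 109) = 3 - 67 = -64)
x(D) = 2*D
r(n, a) = (-64 + a)/(94 + n) (r(n, a) = (a - 64)/(n + 94) = (-64 + a)/(94 + n))
(-43199 + (-16000 + x(11))*(-2424 + 13328))*(r(56, 92) + 10069) = (-43199 + (-16000 + 2*11)*(-2424 + 13328))*((-64 + 92)/(94 + 56) + 10069) = (-43199 + (-16000 + 22)*10904)*(28/150 + 10069) = (-43199 - 15978*10904)*((1/150)*28 + 10069) = (-43199 - 174224112)*(14/75 + 10069) = -174267311*755189/75 = -131604756326779/75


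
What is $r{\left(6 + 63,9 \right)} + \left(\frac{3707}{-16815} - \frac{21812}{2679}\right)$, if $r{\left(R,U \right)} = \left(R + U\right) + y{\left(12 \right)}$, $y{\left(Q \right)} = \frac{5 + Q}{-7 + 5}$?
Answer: $\frac{32211619}{526870} \approx 61.138$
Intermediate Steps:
$y{\left(Q \right)} = - \frac{5}{2} - \frac{Q}{2}$ ($y{\left(Q \right)} = \frac{5 + Q}{-2} = \left(5 + Q\right) \left(- \frac{1}{2}\right) = - \frac{5}{2} - \frac{Q}{2}$)
$r{\left(R,U \right)} = - \frac{17}{2} + R + U$ ($r{\left(R,U \right)} = \left(R + U\right) - \frac{17}{2} = - \frac{17}{2} + R + U$)
$r{\left(6 + 63,9 \right)} + \left(\frac{3707}{-16815} - \frac{21812}{2679}\right) = \left(- \frac{17}{2} + \left(6 + 63\right) + 9\right) + \left(\frac{3707}{-16815} - \frac{21812}{2679}\right) = \left(- \frac{17}{2} + 69 + 9\right) + \left(3707 \left(- \frac{1}{16815}\right) - \frac{1148}{141}\right) = \frac{139}{2} - \frac{2202923}{263435} = \frac{32211619}{526870}$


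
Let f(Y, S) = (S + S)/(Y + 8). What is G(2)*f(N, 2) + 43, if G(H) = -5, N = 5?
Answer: 539/13 ≈ 41.462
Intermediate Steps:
f(Y, S) = 2*S/(8 + Y) (f(Y, S) = (2*S)/(8 + Y) = 2*S/(8 + Y))
G(2)*f(N, 2) + 43 = -10*2/(8 + 5) + 43 = -10*2/13 + 43 = -5*4/13 + 43 = -20/13 + 43 = 539/13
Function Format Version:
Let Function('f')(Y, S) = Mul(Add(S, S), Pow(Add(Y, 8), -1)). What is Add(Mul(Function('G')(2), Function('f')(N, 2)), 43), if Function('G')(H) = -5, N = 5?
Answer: Rational(539, 13) ≈ 41.462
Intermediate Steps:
Function('f')(Y, S) = Mul(2, S, Pow(Add(8, Y), -1)) (Function('f')(Y, S) = Mul(Mul(2, S), Pow(Add(8, Y), -1)) = Mul(2, S, Pow(Add(8, Y), -1)))
Add(Mul(Function('G')(2), Function('f')(N, 2)), 43) = Add(Mul(-5, Mul(2, 2, Pow(Add(8, 5), -1))), 43) = Add(Mul(-5, Mul(2, 2, Pow(13, -1))), 43) = Add(Mul(-5, Mul(2, 2, Rational(1, 13))), 43) = Add(Mul(-5, Rational(4, 13)), 43) = Add(Rational(-20, 13), 43) = Rational(539, 13)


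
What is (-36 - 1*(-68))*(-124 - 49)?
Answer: -5536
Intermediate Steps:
(-36 - 1*(-68))*(-124 - 49) = (-36 + 68)*(-173) = 32*(-173) = -5536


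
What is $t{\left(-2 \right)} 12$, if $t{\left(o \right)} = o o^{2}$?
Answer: $-96$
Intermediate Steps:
$t{\left(o \right)} = o^{3}$
$t{\left(-2 \right)} 12 = \left(-2\right)^{3} \cdot 12 = \left(-8\right) 12 = -96$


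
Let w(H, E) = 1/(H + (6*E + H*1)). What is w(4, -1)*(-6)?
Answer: -3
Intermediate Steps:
w(H, E) = 1/(2*H + 6*E) (w(H, E) = 1/(H + (6*E + H)) = 1/(H + (H + 6*E)) = 1/(2*H + 6*E))
w(4, -1)*(-6) = (1/(2*(4 + 3*(-1))))*(-6) = (1/(2*(4 - 3)))*(-6) = ((½)/1)*(-6) = ((½)*1)*(-6) = (½)*(-6) = -3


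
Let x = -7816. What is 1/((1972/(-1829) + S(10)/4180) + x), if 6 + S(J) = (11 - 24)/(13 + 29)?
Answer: -64219848/502011669769 ≈ -0.00012793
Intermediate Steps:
S(J) = -265/42 (S(J) = -6 + (11 - 24)/(13 + 29) = -6 - 13/42 = -265/42)
1/((1972/(-1829) + S(10)/4180) + x) = 1/((1972/(-1829) - 265/42/4180) - 7816) = 1/((1972*(-1/1829) - 265/42*1/4180) - 7816) = 1/((-1972/1829 - 53/35112) - 7816) = 1/(-69337801/64219848 - 7816) = 1/(-502011669769/64219848) = -64219848/502011669769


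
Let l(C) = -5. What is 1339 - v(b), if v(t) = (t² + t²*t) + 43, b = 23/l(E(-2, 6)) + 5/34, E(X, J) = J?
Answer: 6703627763/4913000 ≈ 1364.5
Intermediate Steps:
b = -757/170 (b = 23/(-5) + 5/34 = 23*(-⅕) + 5*(1/34) = -23/5 + 5/34 = -757/170 ≈ -4.4529)
v(t) = 43 + t² + t³ (v(t) = (t² + t³) + 43 = 43 + t² + t³)
1339 - v(b) = 1339 - (43 + (-757/170)² + (-757/170)³) = 1339 - (43 + 573049/28900 - 433798093/4913000) = 1339 - 1*(-125120763/4913000) = 1339 + 125120763/4913000 = 6703627763/4913000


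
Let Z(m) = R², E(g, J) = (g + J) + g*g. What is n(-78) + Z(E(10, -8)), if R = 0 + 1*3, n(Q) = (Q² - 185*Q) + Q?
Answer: 20445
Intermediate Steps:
n(Q) = Q² - 184*Q
R = 3 (R = 0 + 3 = 3)
E(g, J) = J + g + g² (E(g, J) = (J + g) + g² = J + g + g²)
Z(m) = 9 (Z(m) = 3² = 9)
n(-78) + Z(E(10, -8)) = -78*(-184 - 78) + 9 = -78*(-262) + 9 = 20436 + 9 = 20445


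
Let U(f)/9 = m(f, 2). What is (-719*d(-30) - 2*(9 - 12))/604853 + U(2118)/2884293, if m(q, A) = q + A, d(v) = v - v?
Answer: 1284211222/193841474881 ≈ 0.0066251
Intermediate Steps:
d(v) = 0
m(q, A) = A + q
U(f) = 18 + 9*f (U(f) = 9*(2 + f) = 18 + 9*f)
(-719*d(-30) - 2*(9 - 12))/604853 + U(2118)/2884293 = (-719*0 - 2*(9 - 12))/604853 + (18 + 9*2118)/2884293 = (0 - 2*(-3))*(1/604853) + (18 + 19062)*(1/2884293) = (0 + 6)*(1/604853) + 19080*(1/2884293) = 6*(1/604853) + 2120/320477 = 6/604853 + 2120/320477 = 1284211222/193841474881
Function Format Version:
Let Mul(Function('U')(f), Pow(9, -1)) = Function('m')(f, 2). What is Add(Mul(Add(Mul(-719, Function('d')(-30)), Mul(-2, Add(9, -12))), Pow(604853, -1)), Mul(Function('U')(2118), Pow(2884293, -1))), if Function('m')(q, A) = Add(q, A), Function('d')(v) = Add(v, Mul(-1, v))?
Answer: Rational(1284211222, 193841474881) ≈ 0.0066251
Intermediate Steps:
Function('d')(v) = 0
Function('m')(q, A) = Add(A, q)
Function('U')(f) = Add(18, Mul(9, f)) (Function('U')(f) = Mul(9, Add(2, f)) = Add(18, Mul(9, f)))
Add(Mul(Add(Mul(-719, Function('d')(-30)), Mul(-2, Add(9, -12))), Pow(604853, -1)), Mul(Function('U')(2118), Pow(2884293, -1))) = Add(Mul(Add(Mul(-719, 0), Mul(-2, Add(9, -12))), Pow(604853, -1)), Mul(Add(18, Mul(9, 2118)), Pow(2884293, -1))) = Add(Mul(Add(0, Mul(-2, -3)), Rational(1, 604853)), Mul(Add(18, 19062), Rational(1, 2884293))) = Add(Mul(Add(0, 6), Rational(1, 604853)), Mul(19080, Rational(1, 2884293))) = Add(Mul(6, Rational(1, 604853)), Rational(2120, 320477)) = Add(Rational(6, 604853), Rational(2120, 320477)) = Rational(1284211222, 193841474881)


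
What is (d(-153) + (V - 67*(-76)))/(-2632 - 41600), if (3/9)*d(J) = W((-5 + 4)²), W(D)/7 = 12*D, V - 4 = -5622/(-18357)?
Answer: -5454381/45109268 ≈ -0.12091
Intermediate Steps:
V = 26350/6119 (V = 4 - 5622/(-18357) = 4 - 5622*(-1/18357) = 4 + 1874/6119 = 26350/6119 ≈ 4.3063)
W(D) = 84*D (W(D) = 7*(12*D) = 84*D)
d(J) = 252 (d(J) = 3*(84*(-5 + 4)²) = 3*(84*(-1)²) = 3*(84*1) = 3*84 = 252)
(d(-153) + (V - 67*(-76)))/(-2632 - 41600) = (252 + (26350/6119 - 67*(-76)))/(-2632 - 41600) = (252 + (26350/6119 - 1*(-5092)))/(-44232) = (252 + (26350/6119 + 5092))*(-1/44232) = (252 + 31184298/6119)*(-1/44232) = (32726286/6119)*(-1/44232) = -5454381/45109268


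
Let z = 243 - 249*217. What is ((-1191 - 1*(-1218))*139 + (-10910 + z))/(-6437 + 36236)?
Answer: -60947/29799 ≈ -2.0453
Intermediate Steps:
z = -53790 (z = 243 - 54033 = -53790)
((-1191 - 1*(-1218))*139 + (-10910 + z))/(-6437 + 36236) = ((-1191 - 1*(-1218))*139 + (-10910 - 53790))/(-6437 + 36236) = ((-1191 + 1218)*139 - 64700)/29799 = (27*139 - 64700)*(1/29799) = (3753 - 64700)*(1/29799) = -60947*1/29799 = -60947/29799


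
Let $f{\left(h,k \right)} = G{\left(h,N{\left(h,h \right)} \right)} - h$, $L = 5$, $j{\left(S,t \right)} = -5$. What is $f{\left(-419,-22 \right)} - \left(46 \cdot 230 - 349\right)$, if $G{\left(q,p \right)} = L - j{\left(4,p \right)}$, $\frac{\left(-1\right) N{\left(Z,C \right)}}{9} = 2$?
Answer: $-9802$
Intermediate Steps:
$N{\left(Z,C \right)} = -18$ ($N{\left(Z,C \right)} = \left(-9\right) 2 = -18$)
$G{\left(q,p \right)} = 10$ ($G{\left(q,p \right)} = 5 - -5 = 5 + 5 = 10$)
$f{\left(h,k \right)} = 10 - h$
$f{\left(-419,-22 \right)} - \left(46 \cdot 230 - 349\right) = \left(10 - -419\right) - \left(46 \cdot 230 - 349\right) = \left(10 + 419\right) - \left(10580 - 349\right) = 429 - 10231 = -9802$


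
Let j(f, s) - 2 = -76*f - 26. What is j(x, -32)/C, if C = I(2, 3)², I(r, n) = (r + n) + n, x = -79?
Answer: 1495/16 ≈ 93.438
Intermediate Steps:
I(r, n) = r + 2*n (I(r, n) = (n + r) + n = r + 2*n)
j(f, s) = -24 - 76*f (j(f, s) = 2 + (-76*f - 26) = 2 + (-26 - 76*f) = -24 - 76*f)
C = 64 (C = (2 + 2*3)² = (2 + 6)² = 8² = 64)
j(x, -32)/C = (-24 - 76*(-79))/64 = (-24 + 6004)*(1/64) = 5980*(1/64) = 1495/16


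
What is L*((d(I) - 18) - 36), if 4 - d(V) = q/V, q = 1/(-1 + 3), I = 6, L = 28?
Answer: -4207/3 ≈ -1402.3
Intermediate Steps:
q = 1/2 ≈ 0.50000
d(V) = 4 - 1/(2*V)
L*((d(I) - 18) - 36) = 28*(((4 - 1/2/6) - 18) - 36) = 28*(((4 - 1/2*1/6) - 18) - 36) = 28*(((4 - 1/12) - 18) - 36) = 28*((47/12 - 18) - 36) = 28*(-169/12 - 36) = 28*(-601/12) = -4207/3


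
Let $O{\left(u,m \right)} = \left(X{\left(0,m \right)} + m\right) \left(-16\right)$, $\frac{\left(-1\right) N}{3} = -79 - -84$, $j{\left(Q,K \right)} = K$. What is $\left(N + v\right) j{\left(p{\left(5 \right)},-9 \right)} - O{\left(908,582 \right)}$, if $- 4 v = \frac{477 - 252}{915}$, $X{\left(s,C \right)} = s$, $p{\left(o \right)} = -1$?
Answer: $\frac{2305203}{244} \approx 9447.5$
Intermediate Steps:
$v = - \frac{15}{244}$ ($v = - \frac{\left(477 - 252\right) \frac{1}{915}}{4} = - \frac{225 \cdot \frac{1}{915}}{4} = \left(- \frac{1}{4}\right) \frac{15}{61} = - \frac{15}{244} \approx -0.061475$)
$N = -15$ ($N = - 3 \left(-79 - -84\right) = - 3 \left(-79 + 84\right) = \left(-3\right) 5 = -15$)
$O{\left(u,m \right)} = - 16 m$ ($O{\left(u,m \right)} = \left(0 + m\right) \left(-16\right) = m \left(-16\right) = - 16 m$)
$\left(N + v\right) j{\left(p{\left(5 \right)},-9 \right)} - O{\left(908,582 \right)} = \left(-15 - \frac{15}{244}\right) \left(-9\right) - \left(-16\right) 582 = \left(- \frac{3675}{244}\right) \left(-9\right) - -9312 = \frac{33075}{244} + 9312 = \frac{2305203}{244}$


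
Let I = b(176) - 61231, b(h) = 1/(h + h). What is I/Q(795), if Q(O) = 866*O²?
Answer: -7184437/64220481600 ≈ -0.00011187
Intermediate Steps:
b(h) = 1/(2*h)
I = -21553311/352 (I = (½)/176 - 61231 = (½)*(1/176) - 61231 = 1/352 - 61231 = -21553311/352 ≈ -61231.)
I/Q(795) = -21553311/(352*(866*795²)) = -21553311/(352*(866*632025)) = -21553311/352/547333650 = -21553311/352*1/547333650 = -7184437/64220481600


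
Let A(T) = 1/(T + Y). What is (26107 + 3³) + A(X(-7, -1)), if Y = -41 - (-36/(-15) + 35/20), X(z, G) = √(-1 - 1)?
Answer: 21330787946/816209 - 400*I*√2/816209 ≈ 26134.0 - 0.00069306*I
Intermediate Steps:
X(z, G) = I*√2 (X(z, G) = √(-2) = I*√2)
Y = -903/20 (Y = -41 - (-36*(-1/15) + 35*(1/20)) = -41 - (12/5 + 7/4) = -41 - 1*83/20 = -41 - 83/20 = -903/20 ≈ -45.150)
A(T) = 1/(-903/20 + T) (A(T) = 1/(T - 903/20) = 1/(-903/20 + T))
(26107 + 3³) + A(X(-7, -1)) = (26107 + 3³) + 20/(-903 + 20*(I*√2)) = (26107 + 27) + 20/(-903 + 20*I*√2) = 26134 + 20/(-903 + 20*I*√2)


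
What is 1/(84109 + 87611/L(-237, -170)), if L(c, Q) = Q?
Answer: 170/14210919 ≈ 1.1963e-5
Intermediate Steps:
1/(84109 + 87611/L(-237, -170)) = 1/(84109 + 87611/(-170)) = 1/(84109 + 87611*(-1/170)) = 1/(84109 - 87611/170) = 1/(14210919/170) = 170/14210919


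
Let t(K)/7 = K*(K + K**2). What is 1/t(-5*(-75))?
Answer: 1/370125000 ≈ 2.7018e-9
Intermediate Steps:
t(K) = 7*K*(K + K**2) (t(K) = 7*(K*(K + K**2)) = 7*K*(K + K**2))
1/t(-5*(-75)) = 1/(7*(-5*(-75))**2*(1 - 5*(-75))) = 1/(7*375**2*(1 + 375)) = 1/(7*140625*376) = 1/370125000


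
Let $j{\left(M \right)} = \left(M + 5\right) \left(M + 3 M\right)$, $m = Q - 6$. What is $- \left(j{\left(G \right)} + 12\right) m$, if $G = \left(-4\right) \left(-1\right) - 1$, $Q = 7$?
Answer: $-108$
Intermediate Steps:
$m = 1$ ($m = 7 - 6 = 1$)
$G = 3$ ($G = 4 - 1 = 3$)
$j{\left(M \right)} = 4 M \left(5 + M\right)$ ($j{\left(M \right)} = \left(5 + M\right) 4 M = 4 M \left(5 + M\right)$)
$- \left(j{\left(G \right)} + 12\right) m = - \left(4 \cdot 3 \left(5 + 3\right) + 12\right) 1 = - \left(4 \cdot 3 \cdot 8 + 12\right) 1 = - \left(96 + 12\right) 1 = - 108 \cdot 1 = \left(-1\right) 108 = -108$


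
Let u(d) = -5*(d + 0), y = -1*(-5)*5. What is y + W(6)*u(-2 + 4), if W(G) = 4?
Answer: -15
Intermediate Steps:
y = 25 (y = 5*5 = 25)
u(d) = -5*d
y + W(6)*u(-2 + 4) = 25 + 4*(-5*(-2 + 4)) = 25 + 4*(-5*2) = 25 + 4*(-10) = 25 - 40 = -15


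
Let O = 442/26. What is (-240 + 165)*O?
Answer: -1275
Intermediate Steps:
O = 17 (O = 442*(1/26) = 17)
(-240 + 165)*O = (-240 + 165)*17 = -75*17 = -1275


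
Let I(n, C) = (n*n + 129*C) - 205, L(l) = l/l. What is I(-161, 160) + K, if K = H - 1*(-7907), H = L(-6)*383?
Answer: 54646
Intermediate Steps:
L(l) = 1
H = 383 (H = 1*383 = 383)
K = 8290 (K = 383 - 1*(-7907) = 383 + 7907 = 8290)
I(n, C) = -205 + n² + 129*C (I(n, C) = (n² + 129*C) - 205 = -205 + n² + 129*C)
I(-161, 160) + K = (-205 + (-161)² + 129*160) + 8290 = (-205 + 25921 + 20640) + 8290 = 46356 + 8290 = 54646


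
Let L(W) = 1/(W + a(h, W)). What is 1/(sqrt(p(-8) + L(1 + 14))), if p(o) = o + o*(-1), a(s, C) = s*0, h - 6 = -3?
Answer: sqrt(15) ≈ 3.8730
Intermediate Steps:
h = 3 (h = 6 - 3 = 3)
a(s, C) = 0
p(o) = 0 (p(o) = o - o = 0)
L(W) = 1/W (L(W) = 1/(W + 0) = 1/W)
1/(sqrt(p(-8) + L(1 + 14))) = 1/(sqrt(0 + 1/(1 + 14))) = 1/(sqrt(0 + 1/15)) = 1/(sqrt(1/15)) = 1/(sqrt(15)/15) = sqrt(15)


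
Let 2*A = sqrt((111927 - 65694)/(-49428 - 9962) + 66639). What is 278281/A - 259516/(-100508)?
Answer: 64879/25127 + 556562*sqrt(235044475794030)/3957643977 ≈ 2158.6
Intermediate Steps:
A = sqrt(235044475794030)/118780 (A = sqrt((111927 - 65694)/(-49428 - 9962) + 66639)/2 = sqrt(46233/(-59390) + 66639)/2 = sqrt(46233*(-1/59390) + 66639)/2 = sqrt(-46233/59390 + 66639)/2 = sqrt(3957643977/59390)/2 = (sqrt(235044475794030)/59390)/2 = sqrt(235044475794030)/118780 ≈ 129.07)
278281/A - 259516/(-100508) = 278281/((sqrt(235044475794030)/118780)) - 259516/(-100508) = 278281*(2*sqrt(235044475794030)/3957643977) - 259516*(-1/100508) = 556562*sqrt(235044475794030)/3957643977 + 64879/25127 = 64879/25127 + 556562*sqrt(235044475794030)/3957643977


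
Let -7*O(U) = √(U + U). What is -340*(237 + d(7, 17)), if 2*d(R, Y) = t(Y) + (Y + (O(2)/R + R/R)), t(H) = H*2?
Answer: -4381240/49 ≈ -89413.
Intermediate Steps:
O(U) = -√2*√U/7 (O(U) = -√(U + U)/7 = -√2*√U/7)
t(H) = 2*H
d(R, Y) = ½ - 1/(7*R) + 3*Y/2 (d(R, Y) = (2*Y + (Y + ((-√2*√2/7)/R + R/R)))/2 = (2*Y + (Y + (-2/(7*R) + 1)))/2 = (2*Y + (Y + (1 - 2/(7*R))))/2 = (2*Y + (1 + Y - 2/(7*R)))/2 = (1 + 3*Y - 2/(7*R))/2 = ½ - 1/(7*R) + 3*Y/2)
-340*(237 + d(7, 17)) = -340*(237 + (1/14)*(-2 + 7*7*(1 + 3*17))/7) = -340*(237 + (1/14)*(⅐)*(-2 + 7*7*(1 + 51))) = -340*(237 + (1/14)*(⅐)*(-2 + 7*7*52)) = -340*(237 + (1/14)*(⅐)*(-2 + 2548)) = -340*(237 + (1/14)*(⅐)*2546) = -340*(237 + 1273/49) = -340*12886/49 = -4381240/49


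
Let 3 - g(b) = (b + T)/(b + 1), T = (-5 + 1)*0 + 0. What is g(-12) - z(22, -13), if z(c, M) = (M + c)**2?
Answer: -870/11 ≈ -79.091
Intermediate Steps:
T = 0 (T = -4*0 + 0 = 0 + 0 = 0)
g(b) = 3 - b/(1 + b) (g(b) = 3 - (b + 0)/(b + 1) = 3 - b/(1 + b))
g(-12) - z(22, -13) = (3 + 2*(-12))/(1 - 12) - (-13 + 22)**2 = (3 - 24)/(-11) - 1*9**2 = -1/11*(-21) - 1*81 = 21/11 - 81 = -870/11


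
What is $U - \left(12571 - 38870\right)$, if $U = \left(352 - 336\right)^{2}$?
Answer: $26555$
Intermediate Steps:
$U = 256$ ($U = 16^{2} = 256$)
$U - \left(12571 - 38870\right) = 256 - \left(12571 - 38870\right) = 256 - -26299 = 256 + 26299 = 26555$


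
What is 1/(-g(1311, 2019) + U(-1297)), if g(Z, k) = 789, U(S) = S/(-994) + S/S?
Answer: -994/781975 ≈ -0.0012711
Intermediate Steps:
U(S) = 1 - S/994 (U(S) = S*(-1/994) + 1 = -S/994 + 1 = 1 - S/994)
1/(-g(1311, 2019) + U(-1297)) = 1/(-1*789 + (1 - 1/994*(-1297))) = 1/(-789 + (1 + 1297/994)) = 1/(-789 + 2291/994) = 1/(-781975/994) = -994/781975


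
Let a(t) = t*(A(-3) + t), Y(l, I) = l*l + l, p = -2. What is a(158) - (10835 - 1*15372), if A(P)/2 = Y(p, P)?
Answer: 30133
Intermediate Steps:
Y(l, I) = l + l**2 (Y(l, I) = l**2 + l = l + l**2)
A(P) = 4 (A(P) = 2*(-2*(1 - 2)) = 2*(-2*(-1)) = 2*2 = 4)
a(t) = t*(4 + t)
a(158) - (10835 - 1*15372) = 158*(4 + 158) - (10835 - 1*15372) = 158*162 - (10835 - 15372) = 25596 - 1*(-4537) = 25596 + 4537 = 30133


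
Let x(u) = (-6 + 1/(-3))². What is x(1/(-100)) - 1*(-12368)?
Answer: 111673/9 ≈ 12408.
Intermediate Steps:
x(u) = 361/9 (x(u) = (-6 - ⅓)² = (-19/3)² = 361/9)
x(1/(-100)) - 1*(-12368) = 361/9 - 1*(-12368) = 361/9 + 12368 = 111673/9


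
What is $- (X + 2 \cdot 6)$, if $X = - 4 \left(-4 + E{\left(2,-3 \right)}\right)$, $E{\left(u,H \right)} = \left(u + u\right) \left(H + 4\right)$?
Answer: $-12$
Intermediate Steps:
$E{\left(u,H \right)} = 2 u \left(4 + H\right)$
$X = 0$ ($X = - 4 \left(-4 + 2 \cdot 2 \left(4 - 3\right)\right) = - 4 \left(-4 + 2 \cdot 2 \cdot 1\right) = - 4 \left(-4 + 4\right) = \left(-4\right) 0 = 0$)
$- (X + 2 \cdot 6) = - (0 + 2 \cdot 6) = - (0 + 12) = \left(-1\right) 12 = -12$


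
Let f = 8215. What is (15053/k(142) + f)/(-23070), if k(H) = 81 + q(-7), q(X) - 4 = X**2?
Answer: -1115863/3091380 ≈ -0.36096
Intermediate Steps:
q(X) = 4 + X**2
k(H) = 134 (k(H) = 81 + (4 + (-7)**2) = 81 + (4 + 49) = 81 + 53 = 134)
(15053/k(142) + f)/(-23070) = (15053/134 + 8215)/(-23070) = (15053*(1/134) + 8215)*(-1/23070) = (15053/134 + 8215)*(-1/23070) = (1115863/134)*(-1/23070) = -1115863/3091380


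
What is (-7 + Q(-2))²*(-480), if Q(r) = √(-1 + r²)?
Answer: -24960 + 6720*√3 ≈ -13321.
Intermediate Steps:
(-7 + Q(-2))²*(-480) = (-7 + √(-1 + (-2)²))²*(-480) = (-7 + √(-1 + 4))²*(-480) = (-7 + √3)²*(-480) = -480*(-7 + √3)²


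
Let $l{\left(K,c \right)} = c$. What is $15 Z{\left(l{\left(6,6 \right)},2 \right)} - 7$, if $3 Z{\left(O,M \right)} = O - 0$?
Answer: $23$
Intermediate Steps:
$Z{\left(O,M \right)} = \frac{O}{3}$ ($Z{\left(O,M \right)} = \frac{O - 0}{3} = \frac{O + 0}{3} = \frac{O}{3}$)
$15 Z{\left(l{\left(6,6 \right)},2 \right)} - 7 = 15 \cdot \frac{1}{3} \cdot 6 - 7 = 15 \cdot 2 - 7 = 30 - 7 = 23$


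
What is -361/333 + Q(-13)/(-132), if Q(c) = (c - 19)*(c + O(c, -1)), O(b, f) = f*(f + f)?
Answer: -1249/333 ≈ -3.7508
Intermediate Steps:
O(b, f) = 2*f**2 (O(b, f) = f*(2*f) = 2*f**2)
Q(c) = (-19 + c)*(2 + c) (Q(c) = (c - 19)*(c + 2*(-1)**2) = (-19 + c)*(c + 2*1) = (-19 + c)*(c + 2) = (-19 + c)*(2 + c))
-361/333 + Q(-13)/(-132) = -361/333 + (-38 + (-13)**2 - 17*(-13))/(-132) = -361*1/333 + (-38 + 169 + 221)*(-1/132) = -361/333 + 352*(-1/132) = -361/333 - 8/3 = -1249/333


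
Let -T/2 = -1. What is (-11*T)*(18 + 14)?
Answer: -704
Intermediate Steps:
T = 2 (T = -2*(-1) = 2)
(-11*T)*(18 + 14) = (-11*2)*(18 + 14) = -22*32 = -704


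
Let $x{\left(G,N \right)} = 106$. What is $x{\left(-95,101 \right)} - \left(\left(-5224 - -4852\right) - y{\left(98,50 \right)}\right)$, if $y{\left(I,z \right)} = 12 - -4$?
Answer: $494$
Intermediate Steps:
$y{\left(I,z \right)} = 16$ ($y{\left(I,z \right)} = 12 + 4 = 16$)
$x{\left(-95,101 \right)} - \left(\left(-5224 - -4852\right) - y{\left(98,50 \right)}\right) = 106 - \left(\left(-5224 - -4852\right) - 16\right) = 106 - \left(\left(-5224 + 4852\right) - 16\right) = 106 - \left(-372 - 16\right) = 106 - -388 = 106 + 388 = 494$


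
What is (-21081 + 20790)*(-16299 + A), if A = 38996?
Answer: -6604827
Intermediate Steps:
(-21081 + 20790)*(-16299 + A) = (-21081 + 20790)*(-16299 + 38996) = -291*22697 = -6604827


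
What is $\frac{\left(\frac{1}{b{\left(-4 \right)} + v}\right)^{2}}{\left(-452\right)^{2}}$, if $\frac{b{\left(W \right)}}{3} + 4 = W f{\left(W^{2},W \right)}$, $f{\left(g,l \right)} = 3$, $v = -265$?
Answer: $\frac{1}{20015458576} \approx 4.9961 \cdot 10^{-11}$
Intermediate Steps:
$b{\left(W \right)} = -12 + 9 W$ ($b{\left(W \right)} = -12 + 3 W 3 = -12 + 3 \cdot 3 W = -12 + 9 W$)
$\frac{\left(\frac{1}{b{\left(-4 \right)} + v}\right)^{2}}{\left(-452\right)^{2}} = \frac{\left(\frac{1}{\left(-12 + 9 \left(-4\right)\right) - 265}\right)^{2}}{\left(-452\right)^{2}} = \frac{\left(\frac{1}{\left(-12 - 36\right) - 265}\right)^{2}}{204304} = \left(\frac{1}{-48 - 265}\right)^{2} \cdot \frac{1}{204304} = \left(\frac{1}{-313}\right)^{2} \cdot \frac{1}{204304} = \left(- \frac{1}{313}\right)^{2} \cdot \frac{1}{204304} = \frac{1}{97969} \cdot \frac{1}{204304} = \frac{1}{20015458576}$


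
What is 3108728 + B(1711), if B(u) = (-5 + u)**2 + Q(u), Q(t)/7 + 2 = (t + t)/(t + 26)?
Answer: 10455287504/1737 ≈ 6.0192e+6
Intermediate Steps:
Q(t) = -14 + 14*t/(26 + t) (Q(t) = -14 + 7*((t + t)/(t + 26)) = -14 + 7*((2*t)/(26 + t)) = -14 + 7*(2*t/(26 + t)) = -14 + 14*t/(26 + t))
B(u) = (-5 + u)**2 - 364/(26 + u)
3108728 + B(1711) = 3108728 + (-364 + (-5 + 1711)**2*(26 + 1711))/(26 + 1711) = 3108728 + (-364 + 1706**2*1737)/1737 = 3108728 + (-364 + 2910436*1737)/1737 = 3108728 + (-364 + 5055427332)/1737 = 3108728 + (1/1737)*5055426968 = 3108728 + 5055426968/1737 = 10455287504/1737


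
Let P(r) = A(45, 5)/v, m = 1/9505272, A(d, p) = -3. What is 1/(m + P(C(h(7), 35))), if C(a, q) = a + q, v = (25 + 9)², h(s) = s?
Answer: -2747023608/7128665 ≈ -385.35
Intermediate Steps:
v = 1156 (v = 34² = 1156)
m = 1/9505272 ≈ 1.0520e-7
P(r) = -3/1156
1/(m + P(C(h(7), 35))) = 1/(1/9505272 - 3/1156) = 1/(-7128665/2747023608) = -2747023608/7128665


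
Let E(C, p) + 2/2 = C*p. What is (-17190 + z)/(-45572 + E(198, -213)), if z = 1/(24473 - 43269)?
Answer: 323103241/1649292612 ≈ 0.19590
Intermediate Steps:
z = -1/18796 (z = 1/(-18796) = -1/18796 ≈ -5.3203e-5)
E(C, p) = -1 + C*p
(-17190 + z)/(-45572 + E(198, -213)) = (-17190 - 1/18796)/(-45572 + (-1 + 198*(-213))) = -323103241/(18796*(-45572 + (-1 - 42174))) = -323103241/(18796*(-45572 - 42175)) = -323103241/18796/(-87747) = -323103241/18796*(-1/87747) = 323103241/1649292612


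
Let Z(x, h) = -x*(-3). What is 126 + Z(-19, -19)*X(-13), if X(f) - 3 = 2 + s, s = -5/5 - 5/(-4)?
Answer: -693/4 ≈ -173.25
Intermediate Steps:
s = ¼ (s = -5*⅕ - 5*(-¼) = -1 + 5/4 = ¼ ≈ 0.25000)
X(f) = 21/4 (X(f) = 3 + (2 + ¼) = 3 + 9/4 = 21/4)
Z(x, h) = 3*x
126 + Z(-19, -19)*X(-13) = 126 + (3*(-19))*(21/4) = 126 - 57*21/4 = 126 - 1197/4 = -693/4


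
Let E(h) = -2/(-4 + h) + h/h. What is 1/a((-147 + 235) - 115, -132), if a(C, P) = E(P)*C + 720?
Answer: 68/47097 ≈ 0.0014438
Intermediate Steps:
E(h) = 1 - 2/(-4 + h) (E(h) = -2/(-4 + h) + 1 = 1 - 2/(-4 + h))
a(C, P) = 720 + C*(-6 + P)/(-4 + P) (a(C, P) = ((-6 + P)/(-4 + P))*C + 720 = C*(-6 + P)/(-4 + P) + 720 = 720 + C*(-6 + P)/(-4 + P))
1/a((-147 + 235) - 115, -132) = 1/((-2880 + 720*(-132) + ((-147 + 235) - 115)*(-6 - 132))/(-4 - 132)) = 1/((-2880 - 95040 + (88 - 115)*(-138))/(-136)) = 1/(-(-2880 - 95040 - 27*(-138))/136) = 1/(-(-2880 - 95040 + 3726)/136) = 1/(-1/136*(-94194)) = 1/(47097/68) = 68/47097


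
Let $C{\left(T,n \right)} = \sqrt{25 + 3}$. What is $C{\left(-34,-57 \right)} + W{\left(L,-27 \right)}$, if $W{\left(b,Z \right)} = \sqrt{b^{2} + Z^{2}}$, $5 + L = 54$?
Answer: $\sqrt{3130} + 2 \sqrt{7} \approx 61.238$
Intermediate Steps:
$L = 49$ ($L = -5 + 54 = 49$)
$C{\left(T,n \right)} = 2 \sqrt{7}$ ($C{\left(T,n \right)} = \sqrt{28} = 2 \sqrt{7}$)
$W{\left(b,Z \right)} = \sqrt{Z^{2} + b^{2}}$
$C{\left(-34,-57 \right)} + W{\left(L,-27 \right)} = 2 \sqrt{7} + \sqrt{\left(-27\right)^{2} + 49^{2}} = 2 \sqrt{7} + \sqrt{729 + 2401} = 2 \sqrt{7} + \sqrt{3130} = \sqrt{3130} + 2 \sqrt{7}$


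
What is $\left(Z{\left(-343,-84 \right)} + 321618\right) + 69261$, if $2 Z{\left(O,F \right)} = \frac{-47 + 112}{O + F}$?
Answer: $\frac{333810601}{854} \approx 3.9088 \cdot 10^{5}$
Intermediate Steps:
$Z{\left(O,F \right)} = \frac{65}{2 \left(F + O\right)}$ ($Z{\left(O,F \right)} = \frac{\left(-47 + 112\right) \frac{1}{O + F}}{2} = \frac{65 \frac{1}{F + O}}{2} = \frac{65}{2 \left(F + O\right)}$)
$\left(Z{\left(-343,-84 \right)} + 321618\right) + 69261 = \left(\frac{65}{2 \left(-84 - 343\right)} + 321618\right) + 69261 = \left(\frac{65}{2 \left(-427\right)} + 321618\right) + 69261 = \left(\frac{65}{2} \left(- \frac{1}{427}\right) + 321618\right) + 69261 = \left(- \frac{65}{854} + 321618\right) + 69261 = \frac{274661707}{854} + 69261 = \frac{333810601}{854}$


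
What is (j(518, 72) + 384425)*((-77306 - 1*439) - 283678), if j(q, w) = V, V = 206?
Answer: -139014489913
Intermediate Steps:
j(q, w) = 206
(j(518, 72) + 384425)*((-77306 - 1*439) - 283678) = (206 + 384425)*((-77306 - 1*439) - 283678) = 384631*((-77306 - 439) - 283678) = 384631*(-77745 - 283678) = 384631*(-361423) = -139014489913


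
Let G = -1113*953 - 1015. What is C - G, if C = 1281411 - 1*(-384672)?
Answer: 2727787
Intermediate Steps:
C = 1666083 (C = 1281411 + 384672 = 1666083)
G = -1061704 (G = -1060689 - 1015 = -1061704)
C - G = 1666083 - 1*(-1061704) = 1666083 + 1061704 = 2727787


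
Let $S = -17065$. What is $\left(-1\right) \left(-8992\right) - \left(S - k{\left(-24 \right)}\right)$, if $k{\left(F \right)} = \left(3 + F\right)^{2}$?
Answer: $26498$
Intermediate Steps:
$\left(-1\right) \left(-8992\right) - \left(S - k{\left(-24 \right)}\right) = \left(-1\right) \left(-8992\right) + \left(\left(3 - 24\right)^{2} - -17065\right) = 8992 + \left(\left(-21\right)^{2} + 17065\right) = 8992 + \left(441 + 17065\right) = 8992 + 17506 = 26498$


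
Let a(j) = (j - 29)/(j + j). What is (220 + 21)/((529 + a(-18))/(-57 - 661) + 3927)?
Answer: 6229368/101486005 ≈ 0.061382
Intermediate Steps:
a(j) = (-29 + j)/(2*j) (a(j) = (-29 + j)/((2*j)) = (-29 + j)*(1/(2*j)) = (-29 + j)/(2*j))
(220 + 21)/((529 + a(-18))/(-57 - 661) + 3927) = (220 + 21)/((529 + (½)*(-29 - 18)/(-18))/(-57 - 661) + 3927) = 241/((529 + (½)*(-1/18)*(-47))/(-718) + 3927) = 241/((529 + 47/36)*(-1/718) + 3927) = 241/((19091/36)*(-1/718) + 3927) = 241/(-19091/25848 + 3927) = 241/(101486005/25848) = 241*(25848/101486005) = 6229368/101486005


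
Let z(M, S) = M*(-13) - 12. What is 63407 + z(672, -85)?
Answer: 54659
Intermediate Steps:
z(M, S) = -12 - 13*M (z(M, S) = -13*M - 12 = -12 - 13*M)
63407 + z(672, -85) = 63407 + (-12 - 13*672) = 63407 + (-12 - 8736) = 63407 - 8748 = 54659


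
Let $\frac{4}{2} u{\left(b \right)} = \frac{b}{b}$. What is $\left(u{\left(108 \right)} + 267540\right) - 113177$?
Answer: $\frac{308727}{2} \approx 1.5436 \cdot 10^{5}$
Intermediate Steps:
$u{\left(b \right)} = \frac{1}{2}$ ($u{\left(b \right)} = \frac{b \frac{1}{b}}{2} = \frac{1}{2} \cdot 1 = \frac{1}{2}$)
$\left(u{\left(108 \right)} + 267540\right) - 113177 = \left(\frac{1}{2} + 267540\right) - 113177 = \frac{535081}{2} - 113177 = \frac{308727}{2}$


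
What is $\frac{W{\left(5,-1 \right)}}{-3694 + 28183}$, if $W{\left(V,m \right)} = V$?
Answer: $\frac{5}{24489} \approx 0.00020417$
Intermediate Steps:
$\frac{W{\left(5,-1 \right)}}{-3694 + 28183} = \frac{5}{-3694 + 28183} = \frac{5}{24489}$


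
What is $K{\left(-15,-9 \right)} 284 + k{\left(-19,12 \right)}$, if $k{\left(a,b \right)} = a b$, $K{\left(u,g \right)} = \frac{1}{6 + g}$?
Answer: $- \frac{968}{3} \approx -322.67$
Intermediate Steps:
$K{\left(-15,-9 \right)} 284 + k{\left(-19,12 \right)} = \frac{1}{6 - 9} \cdot 284 - 228 = \frac{1}{-3} \cdot 284 - 228 = \left(- \frac{1}{3}\right) 284 - 228 = - \frac{284}{3} - 228 = - \frac{968}{3}$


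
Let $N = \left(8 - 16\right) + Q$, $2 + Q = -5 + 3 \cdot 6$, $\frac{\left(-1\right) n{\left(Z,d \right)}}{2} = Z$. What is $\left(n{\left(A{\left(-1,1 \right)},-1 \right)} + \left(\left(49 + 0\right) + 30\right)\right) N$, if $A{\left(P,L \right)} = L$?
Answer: $231$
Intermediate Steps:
$n{\left(Z,d \right)} = - 2 Z$
$Q = 11$ ($Q = -2 + \left(-5 + 3 \cdot 6\right) = -2 + \left(-5 + 18\right) = -2 + 13 = 11$)
$N = 3$ ($N = \left(8 - 16\right) + 11 = -8 + 11 = 3$)
$\left(n{\left(A{\left(-1,1 \right)},-1 \right)} + \left(\left(49 + 0\right) + 30\right)\right) N = \left(\left(-2\right) 1 + \left(\left(49 + 0\right) + 30\right)\right) 3 = \left(-2 + \left(49 + 30\right)\right) 3 = \left(-2 + 79\right) 3 = 77 \cdot 3 = 231$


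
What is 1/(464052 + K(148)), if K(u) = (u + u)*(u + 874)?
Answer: 1/766564 ≈ 1.3045e-6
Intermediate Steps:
K(u) = 2*u*(874 + u) (K(u) = (2*u)*(874 + u) = 2*u*(874 + u))
1/(464052 + K(148)) = 1/(464052 + 2*148*(874 + 148)) = 1/(464052 + 2*148*1022) = 1/(464052 + 302512) = 1/766564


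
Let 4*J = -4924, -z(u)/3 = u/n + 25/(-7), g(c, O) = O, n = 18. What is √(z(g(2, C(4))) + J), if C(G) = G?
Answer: 2*I*√134610/21 ≈ 34.942*I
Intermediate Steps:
z(u) = 75/7 - u/6 (z(u) = -3*(u/18 + 25/(-7)) = -3*(u*(1/18) + 25*(-⅐)) = -3*(u/18 - 25/7) = -3*(-25/7 + u/18) = 75/7 - u/6)
J = -1231 (J = (¼)*(-4924) = -1231)
√(z(g(2, C(4))) + J) = √((75/7 - ⅙*4) - 1231) = √((75/7 - ⅔) - 1231) = √(211/21 - 1231) = √(-25640/21) = 2*I*√134610/21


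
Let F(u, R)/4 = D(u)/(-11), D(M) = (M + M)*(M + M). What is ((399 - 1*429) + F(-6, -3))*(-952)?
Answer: 862512/11 ≈ 78410.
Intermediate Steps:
D(M) = 4*M² (D(M) = (2*M)*(2*M) = 4*M²)
F(u, R) = -16*u²/11 (F(u, R) = 4*((4*u²)/(-11)) = 4*((4*u²)*(-1/11)) = 4*(-4*u²/11) = -16*u²/11)
((399 - 1*429) + F(-6, -3))*(-952) = ((399 - 1*429) - 16/11*(-6)²)*(-952) = ((399 - 429) - 16/11*36)*(-952) = (-30 - 576/11)*(-952) = -906/11*(-952) = 862512/11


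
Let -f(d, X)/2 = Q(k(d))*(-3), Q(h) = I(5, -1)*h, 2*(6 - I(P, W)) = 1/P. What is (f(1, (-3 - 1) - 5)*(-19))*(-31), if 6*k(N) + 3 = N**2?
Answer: -34751/5 ≈ -6950.2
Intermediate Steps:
I(P, W) = 6 - 1/(2*P)
k(N) = -1/2 + N**2/6
Q(h) = 59*h/10 (Q(h) = (6 - 1/2/5)*h = (6 - 1/2*1/5)*h = (6 - 1/10)*h = 59*h/10)
f(d, X) = -177/10 + 59*d**2/10 (f(d, X) = -2*59*(-1/2 + d**2/6)/10*(-3) = -2*(-59/20 + 59*d**2/60)*(-3) = -2*(177/20 - 59*d**2/20) = -177/10 + 59*d**2/10)
(f(1, (-3 - 1) - 5)*(-19))*(-31) = ((-177/10 + (59/10)*1**2)*(-19))*(-31) = ((-177/10 + (59/10)*1)*(-19))*(-31) = ((-177/10 + 59/10)*(-19))*(-31) = -59/5*(-19)*(-31) = (1121/5)*(-31) = -34751/5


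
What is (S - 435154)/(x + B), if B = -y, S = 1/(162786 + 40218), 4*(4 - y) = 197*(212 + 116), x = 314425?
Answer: -17667600523/13421609460 ≈ -1.3164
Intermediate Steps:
y = -16150 (y = 4 - 197*(212 + 116)/4 = 4 - 197*328/4 = 4 - ¼*64616 = 4 - 16154 = -16150)
S = 1/203004 ≈ 4.9260e-6
B = 16150 (B = -1*(-16150) = 16150)
(S - 435154)/(x + B) = (1/203004 - 435154)/(314425 + 16150) = -88338002615/203004/330575 = -88338002615/203004*1/330575 = -17667600523/13421609460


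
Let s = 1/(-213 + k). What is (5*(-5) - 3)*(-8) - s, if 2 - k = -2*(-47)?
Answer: 68321/305 ≈ 224.00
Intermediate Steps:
k = -92 (k = 2 - (-2)*(-47) = 2 - 1*94 = 2 - 94 = -92)
s = -1/305 (s = 1/(-213 - 92) = 1/(-305) = -1/305 ≈ -0.0032787)
(5*(-5) - 3)*(-8) - s = (5*(-5) - 3)*(-8) - 1*(-1/305) = (-25 - 3)*(-8) + 1/305 = -28*(-8) + 1/305 = 224 + 1/305 = 68321/305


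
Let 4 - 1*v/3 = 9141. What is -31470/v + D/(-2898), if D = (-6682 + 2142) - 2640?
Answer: 48001840/13239513 ≈ 3.6256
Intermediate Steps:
v = -27411 (v = 12 - 3*9141 = 12 - 27423 = -27411)
D = -7180 (D = -4540 - 2640 = -7180)
-31470/v + D/(-2898) = -31470/(-27411) - 7180/(-2898) = -31470*(-1/27411) - 7180*(-1/2898) = 10490/9137 + 3590/1449 = 48001840/13239513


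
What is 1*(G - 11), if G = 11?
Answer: 0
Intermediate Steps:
1*(G - 11) = 1*(11 - 11) = 1*0 = 0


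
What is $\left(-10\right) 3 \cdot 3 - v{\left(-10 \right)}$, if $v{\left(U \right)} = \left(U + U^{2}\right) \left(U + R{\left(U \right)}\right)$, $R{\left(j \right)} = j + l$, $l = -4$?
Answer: $2070$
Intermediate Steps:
$R{\left(j \right)} = -4 + j$ ($R{\left(j \right)} = j - 4 = -4 + j$)
$v{\left(U \right)} = \left(-4 + 2 U\right) \left(U + U^{2}\right)$ ($v{\left(U \right)} = \left(U + U^{2}\right) \left(U + \left(-4 + U\right)\right) = \left(U + U^{2}\right) \left(-4 + 2 U\right) = \left(-4 + 2 U\right) \left(U + U^{2}\right)$)
$\left(-10\right) 3 \cdot 3 - v{\left(-10 \right)} = \left(-10\right) 3 \cdot 3 - 2 \left(-10\right) \left(-2 + \left(-10\right)^{2} - -10\right) = \left(-30\right) 3 - 2 \left(-10\right) \left(-2 + 100 + 10\right) = -90 - 2 \left(-10\right) 108 = -90 - -2160 = -90 + 2160 = 2070$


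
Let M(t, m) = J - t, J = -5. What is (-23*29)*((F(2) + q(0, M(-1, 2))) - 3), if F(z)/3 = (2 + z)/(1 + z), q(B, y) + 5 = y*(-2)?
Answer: -2668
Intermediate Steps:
M(t, m) = -5 - t
q(B, y) = -5 - 2*y (q(B, y) = -5 + y*(-2) = -5 - 2*y)
F(z) = 3*(2 + z)/(1 + z) (F(z) = 3*((2 + z)/(1 + z)) = 3*(2 + z)/(1 + z))
(-23*29)*((F(2) + q(0, M(-1, 2))) - 3) = (-23*29)*((3*(2 + 2)/(1 + 2) + (-5 - 2*(-5 - 1*(-1)))) - 3) = -667*((3*4/3 + (-5 - 2*(-5 + 1))) - 3) = -667*((3*(⅓)*4 + (-5 - 2*(-4))) - 3) = -667*((4 + (-5 + 8)) - 3) = -667*((4 + 3) - 3) = -667*(7 - 3) = -667*4 = -2668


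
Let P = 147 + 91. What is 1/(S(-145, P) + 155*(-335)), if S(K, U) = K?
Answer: -1/52070 ≈ -1.9205e-5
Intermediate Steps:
P = 238
1/(S(-145, P) + 155*(-335)) = 1/(-145 + 155*(-335)) = 1/(-145 - 51925) = 1/(-52070) = -1/52070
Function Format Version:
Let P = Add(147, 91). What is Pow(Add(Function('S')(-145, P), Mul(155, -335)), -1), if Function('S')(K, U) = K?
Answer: Rational(-1, 52070) ≈ -1.9205e-5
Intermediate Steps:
P = 238
Pow(Add(Function('S')(-145, P), Mul(155, -335)), -1) = Pow(Add(-145, Mul(155, -335)), -1) = Pow(Add(-145, -51925), -1) = Pow(-52070, -1) = Rational(-1, 52070)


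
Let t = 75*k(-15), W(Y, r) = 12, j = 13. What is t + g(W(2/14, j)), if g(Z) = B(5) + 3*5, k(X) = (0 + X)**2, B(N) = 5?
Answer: 16895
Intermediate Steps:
k(X) = X**2
g(Z) = 20 (g(Z) = 5 + 3*5 = 5 + 15 = 20)
t = 16875 (t = 75*(-15)**2 = 75*225 = 16875)
t + g(W(2/14, j)) = 16875 + 20 = 16895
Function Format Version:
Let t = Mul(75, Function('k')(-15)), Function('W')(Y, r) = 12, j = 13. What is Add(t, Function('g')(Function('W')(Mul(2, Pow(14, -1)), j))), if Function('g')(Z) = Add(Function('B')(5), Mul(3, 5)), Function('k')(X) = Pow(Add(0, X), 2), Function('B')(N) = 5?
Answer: 16895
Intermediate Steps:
Function('k')(X) = Pow(X, 2)
Function('g')(Z) = 20 (Function('g')(Z) = Add(5, Mul(3, 5)) = Add(5, 15) = 20)
t = 16875 (t = Mul(75, Pow(-15, 2)) = Mul(75, 225) = 16875)
Add(t, Function('g')(Function('W')(Mul(2, Pow(14, -1)), j))) = Add(16875, 20) = 16895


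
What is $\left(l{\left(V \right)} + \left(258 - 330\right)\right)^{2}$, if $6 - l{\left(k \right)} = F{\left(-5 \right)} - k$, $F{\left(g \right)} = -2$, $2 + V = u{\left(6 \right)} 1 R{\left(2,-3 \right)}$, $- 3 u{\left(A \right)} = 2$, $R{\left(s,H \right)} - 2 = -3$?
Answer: $\frac{38416}{9} \approx 4268.4$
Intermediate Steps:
$R{\left(s,H \right)} = -1$ ($R{\left(s,H \right)} = 2 - 3 = -1$)
$u{\left(A \right)} = - \frac{2}{3}$ ($u{\left(A \right)} = \left(- \frac{1}{3}\right) 2 = - \frac{2}{3}$)
$V = - \frac{4}{3}$ ($V = -2 + \left(- \frac{2}{3}\right) 1 \left(-1\right) = -2 - - \frac{2}{3} = -2 + \frac{2}{3} = - \frac{4}{3} \approx -1.3333$)
$l{\left(k \right)} = 8 + k$ ($l{\left(k \right)} = 6 - \left(-2 - k\right) = 6 + \left(2 + k\right) = 8 + k$)
$\left(l{\left(V \right)} + \left(258 - 330\right)\right)^{2} = \left(\left(8 - \frac{4}{3}\right) + \left(258 - 330\right)\right)^{2} = \left(\frac{20}{3} + \left(258 - 330\right)\right)^{2} = \left(\frac{20}{3} - 72\right)^{2} = \left(- \frac{196}{3}\right)^{2} = \frac{38416}{9}$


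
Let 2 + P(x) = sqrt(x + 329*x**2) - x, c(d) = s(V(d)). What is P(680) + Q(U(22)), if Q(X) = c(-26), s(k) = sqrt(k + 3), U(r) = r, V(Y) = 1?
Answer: -680 + 2*sqrt(38032570) ≈ 11654.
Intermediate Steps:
s(k) = sqrt(3 + k)
c(d) = 2 (c(d) = sqrt(3 + 1) = sqrt(4) = 2)
Q(X) = 2
P(x) = -2 + sqrt(x + 329*x**2) - x (P(x) = -2 + (sqrt(x + 329*x**2) - x) = -2 + sqrt(x + 329*x**2) - x)
P(680) + Q(U(22)) = (-2 + sqrt(680*(1 + 329*680)) - 1*680) + 2 = (-2 + sqrt(680*(1 + 223720)) - 680) + 2 = (-2 + sqrt(680*223721) - 680) + 2 = (-2 + sqrt(152130280) - 680) + 2 = (-2 + 2*sqrt(38032570) - 680) + 2 = (-682 + 2*sqrt(38032570)) + 2 = -680 + 2*sqrt(38032570)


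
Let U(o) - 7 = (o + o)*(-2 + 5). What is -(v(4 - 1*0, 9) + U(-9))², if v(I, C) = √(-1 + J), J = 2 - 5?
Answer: -2205 + 188*I ≈ -2205.0 + 188.0*I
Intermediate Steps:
J = -3
v(I, C) = 2*I (v(I, C) = √(-1 - 3) = √(-4) = 2*I)
U(o) = 7 + 6*o (U(o) = 7 + (o + o)*(-2 + 5) = 7 + (2*o)*3 = 7 + 6*o)
-(v(4 - 1*0, 9) + U(-9))² = -(2*I + (7 + 6*(-9)))² = -(2*I + (7 - 54))² = -(2*I - 47)² = -(-47 + 2*I)²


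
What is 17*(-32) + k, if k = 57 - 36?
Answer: -523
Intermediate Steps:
k = 21
17*(-32) + k = 17*(-32) + 21 = -544 + 21 = -523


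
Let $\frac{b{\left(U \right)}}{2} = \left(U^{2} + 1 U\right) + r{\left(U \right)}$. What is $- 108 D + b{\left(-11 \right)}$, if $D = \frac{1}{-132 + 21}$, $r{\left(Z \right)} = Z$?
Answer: $\frac{7362}{37} \approx 198.97$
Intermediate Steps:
$D = - \frac{1}{111}$ ($D = \frac{1}{-111} = - \frac{1}{111} \approx -0.009009$)
$b{\left(U \right)} = 2 U^{2} + 4 U$ ($b{\left(U \right)} = 2 \left(\left(U^{2} + 1 U\right) + U\right) = 2 \left(\left(U^{2} + U\right) + U\right) = 2 \left(\left(U + U^{2}\right) + U\right) = 2 \left(U^{2} + 2 U\right) = 2 U^{2} + 4 U$)
$- 108 D + b{\left(-11 \right)} = \left(-108\right) \left(- \frac{1}{111}\right) + 2 \left(-11\right) \left(2 - 11\right) = \frac{36}{37} + 2 \left(-11\right) \left(-9\right) = \frac{36}{37} + 198 = \frac{7362}{37}$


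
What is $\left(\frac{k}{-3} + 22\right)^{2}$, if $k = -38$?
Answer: $\frac{10816}{9} \approx 1201.8$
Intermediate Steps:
$\left(\frac{k}{-3} + 22\right)^{2} = \left(- \frac{38}{-3} + 22\right)^{2} = \left(\left(-38\right) \left(- \frac{1}{3}\right) + 22\right)^{2} = \left(\frac{38}{3} + 22\right)^{2} = \left(\frac{104}{3}\right)^{2} = \frac{10816}{9}$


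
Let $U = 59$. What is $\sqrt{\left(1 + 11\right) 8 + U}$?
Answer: $\sqrt{155} \approx 12.45$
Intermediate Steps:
$\sqrt{\left(1 + 11\right) 8 + U} = \sqrt{\left(1 + 11\right) 8 + 59} = \sqrt{12 \cdot 8 + 59} = \sqrt{96 + 59} = \sqrt{155}$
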